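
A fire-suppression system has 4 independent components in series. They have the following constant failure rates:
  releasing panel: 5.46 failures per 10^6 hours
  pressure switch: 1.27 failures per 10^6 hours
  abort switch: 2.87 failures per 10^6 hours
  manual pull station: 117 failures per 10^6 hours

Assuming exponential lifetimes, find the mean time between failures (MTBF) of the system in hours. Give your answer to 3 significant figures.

Series of exponential components: λ_sys = Σ λ_i
λ_sys = 0.00000546 + 0.00000127 + 0.00000287 + 0.000117 = 1.2660e-04 /h
MTBF = 1 / λ_sys = 7900 h

7900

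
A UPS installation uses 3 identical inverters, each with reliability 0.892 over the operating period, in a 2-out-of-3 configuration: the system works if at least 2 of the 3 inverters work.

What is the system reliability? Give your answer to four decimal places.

0.9675

R = Σ_{i=2}^{3} C(3,i) p^i (1−p)^{3−i} with p = 0.892
C(3,2)·0.892^2·0.108^1 = 0.257795
C(3,3)·0.892^3·0.108^0 = 0.709732
Sum = 0.9675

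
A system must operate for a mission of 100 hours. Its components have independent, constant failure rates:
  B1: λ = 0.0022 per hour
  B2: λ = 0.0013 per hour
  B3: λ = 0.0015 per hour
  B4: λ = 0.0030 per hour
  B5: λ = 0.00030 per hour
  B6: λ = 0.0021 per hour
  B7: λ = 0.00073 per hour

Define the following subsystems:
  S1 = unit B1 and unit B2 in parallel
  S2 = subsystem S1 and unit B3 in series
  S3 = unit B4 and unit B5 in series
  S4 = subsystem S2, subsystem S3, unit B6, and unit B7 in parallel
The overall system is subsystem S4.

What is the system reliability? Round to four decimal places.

0.9994

R(B1) = exp(−0.0022 × 100) = 0.802519
R(B2) = exp(−0.0013 × 100) = 0.878095
R(B3) = exp(−0.0015 × 100) = 0.860708
R(B4) = exp(−0.0030 × 100) = 0.740818
R(B5) = exp(−0.00030 × 100) = 0.970446
R(B6) = exp(−0.0021 × 100) = 0.810584
R(B7) = exp(−0.00073 × 100) = 0.929601
Parallel (B1 and B2): 1 − (1 − 0.802519)(1 − 0.878095) = 0.975926
Series ([0.975926] and B3): 0.975926 × 0.860708 = 0.839987
Series (B4 and B5): 0.740818 × 0.970446 = 0.718924
Parallel ([0.839987], [0.718924], B6, and B7): 1 − (1 − 0.839987)(1 − 0.718924)(1 − 0.810584)(1 − 0.929601) = 0.9994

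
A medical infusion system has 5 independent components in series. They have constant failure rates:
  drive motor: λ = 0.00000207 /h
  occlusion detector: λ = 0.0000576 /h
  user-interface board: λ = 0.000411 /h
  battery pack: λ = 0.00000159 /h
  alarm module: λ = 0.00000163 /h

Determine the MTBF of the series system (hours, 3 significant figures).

2110

Series of exponential components: λ_sys = Σ λ_i
λ_sys = 0.00000207 + 0.0000576 + 0.000411 + 0.00000159 + 0.00000163 = 4.7389e-04 /h
MTBF = 1 / λ_sys = 2110 h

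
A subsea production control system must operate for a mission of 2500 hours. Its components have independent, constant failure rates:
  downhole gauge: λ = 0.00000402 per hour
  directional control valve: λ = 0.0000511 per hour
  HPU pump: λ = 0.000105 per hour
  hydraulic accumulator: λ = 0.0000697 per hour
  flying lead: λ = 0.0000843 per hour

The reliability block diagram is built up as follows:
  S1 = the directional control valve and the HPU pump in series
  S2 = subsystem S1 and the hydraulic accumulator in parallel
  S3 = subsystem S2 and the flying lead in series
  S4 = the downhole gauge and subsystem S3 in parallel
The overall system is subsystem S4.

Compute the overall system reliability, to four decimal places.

R(downhole gauge) = exp(−0.00000402 × 2500) = 0.990000
R(directional control valve) = exp(−0.0000511 × 2500) = 0.880073
R(HPU pump) = exp(−0.000105 × 2500) = 0.769126
R(hydraulic accumulator) = exp(−0.0000697 × 2500) = 0.840087
R(flying lead) = exp(−0.0000843 × 2500) = 0.809977
Series (directional control valve and HPU pump): 0.880073 × 0.769126 = 0.676887
Parallel ([0.676887] and hydraulic accumulator): 1 − (1 − 0.676887)(1 − 0.840087) = 0.948330
Series ([0.948330] and flying lead): 0.948330 × 0.809977 = 0.768125
Parallel (downhole gauge and [0.768125]): 1 − (1 − 0.990000)(1 − 0.768125) = 0.9977

0.9977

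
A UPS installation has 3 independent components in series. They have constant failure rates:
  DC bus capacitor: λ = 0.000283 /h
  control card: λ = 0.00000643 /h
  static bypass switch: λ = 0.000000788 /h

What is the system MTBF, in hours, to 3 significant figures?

3450

Series of exponential components: λ_sys = Σ λ_i
λ_sys = 0.000283 + 0.00000643 + 0.000000788 = 2.9022e-04 /h
MTBF = 1 / λ_sys = 3450 h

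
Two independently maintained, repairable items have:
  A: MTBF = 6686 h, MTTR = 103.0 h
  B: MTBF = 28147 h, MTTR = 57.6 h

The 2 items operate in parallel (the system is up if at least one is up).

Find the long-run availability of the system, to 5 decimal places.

A(A) = MTBF/(MTBF+MTTR) = 6686/(6686+103.0) = 0.984828
A(B) = MTBF/(MTBF+MTTR) = 28147/(28147+57.6) = 0.997958
Parallel availability: 1 − (1 − 0.984828)(1 − 0.997958) = 0.99997

0.99997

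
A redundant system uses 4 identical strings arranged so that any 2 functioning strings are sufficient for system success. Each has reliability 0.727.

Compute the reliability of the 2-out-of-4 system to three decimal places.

R = Σ_{i=2}^{4} C(4,i) p^i (1−p)^{4−i} with p = 0.727
C(4,2)·0.727^2·0.273^2 = 0.23634
C(4,3)·0.727^3·0.273^1 = 0.41959
C(4,4)·0.727^4·0.273^0 = 0.27934
Sum = 0.935

0.935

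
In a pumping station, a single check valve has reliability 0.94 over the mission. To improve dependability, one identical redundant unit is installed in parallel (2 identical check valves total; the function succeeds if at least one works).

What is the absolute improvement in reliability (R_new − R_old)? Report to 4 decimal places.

0.0564

R_before = 0.94
R_after = 1 − (1 − 0.94)^2 = 0.9964
ΔR = 0.9964 − 0.94 = 0.0564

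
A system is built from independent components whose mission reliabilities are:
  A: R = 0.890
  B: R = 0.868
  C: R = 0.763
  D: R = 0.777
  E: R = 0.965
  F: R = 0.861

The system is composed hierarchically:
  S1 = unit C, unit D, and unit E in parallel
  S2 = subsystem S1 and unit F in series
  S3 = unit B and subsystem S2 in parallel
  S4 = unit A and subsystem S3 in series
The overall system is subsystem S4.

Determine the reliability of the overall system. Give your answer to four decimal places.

Parallel (C, D, and E): 1 − (1 − 0.763000)(1 − 0.777000)(1 − 0.965000) = 0.998150
Series ([0.998150] and F): 0.998150 × 0.861000 = 0.859407
Parallel (B and [0.859407]): 1 − (1 − 0.868000)(1 − 0.859407) = 0.981442
Series (A and [0.981442]): 0.890000 × 0.981442 = 0.8735

0.8735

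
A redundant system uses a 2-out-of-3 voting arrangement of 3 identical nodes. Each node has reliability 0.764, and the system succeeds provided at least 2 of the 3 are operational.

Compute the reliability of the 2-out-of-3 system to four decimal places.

0.8592

R = Σ_{i=2}^{3} C(3,i) p^i (1−p)^{3−i} with p = 0.764
C(3,2)·0.764^2·0.236^1 = 0.413257
C(3,3)·0.764^3·0.236^0 = 0.445944
Sum = 0.8592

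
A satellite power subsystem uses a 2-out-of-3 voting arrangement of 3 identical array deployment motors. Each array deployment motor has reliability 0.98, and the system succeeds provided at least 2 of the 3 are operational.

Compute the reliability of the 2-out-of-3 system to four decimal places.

0.9988

R = Σ_{i=2}^{3} C(3,i) p^i (1−p)^{3−i} with p = 0.98
C(3,2)·0.98^2·0.02^1 = 0.057624
C(3,3)·0.98^3·0.02^0 = 0.941192
Sum = 0.9988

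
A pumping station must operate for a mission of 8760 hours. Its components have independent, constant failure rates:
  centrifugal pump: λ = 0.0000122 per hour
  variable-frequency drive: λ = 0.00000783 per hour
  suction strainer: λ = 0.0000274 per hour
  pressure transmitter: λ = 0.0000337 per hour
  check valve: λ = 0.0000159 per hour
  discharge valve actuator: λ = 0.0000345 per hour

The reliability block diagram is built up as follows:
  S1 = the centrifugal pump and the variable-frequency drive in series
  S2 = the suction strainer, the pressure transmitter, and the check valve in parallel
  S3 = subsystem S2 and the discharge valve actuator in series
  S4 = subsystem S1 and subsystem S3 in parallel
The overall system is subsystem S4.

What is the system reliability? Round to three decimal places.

0.957

R(centrifugal pump) = exp(−0.0000122 × 8760) = 0.89864
R(variable-frequency drive) = exp(−0.00000783 × 8760) = 0.93371
R(suction strainer) = exp(−0.0000274 × 8760) = 0.78661
R(pressure transmitter) = exp(−0.0000337 × 8760) = 0.74437
R(check valve) = exp(−0.0000159 × 8760) = 0.86998
R(discharge valve actuator) = exp(−0.0000345 × 8760) = 0.73918
Series (centrifugal pump and variable-frequency drive): 0.89864 × 0.93371 = 0.83907
Parallel (suction strainer, pressure transmitter, and check valve): 1 − (1 − 0.78661)(1 − 0.74437)(1 − 0.86998) = 0.99291
Series ([0.99291] and discharge valve actuator): 0.99291 × 0.73918 = 0.73394
Parallel ([0.83907] and [0.73394]): 1 − (1 − 0.83907)(1 − 0.73394) = 0.957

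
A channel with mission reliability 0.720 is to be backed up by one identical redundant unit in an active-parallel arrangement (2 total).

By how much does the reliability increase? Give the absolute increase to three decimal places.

0.202

R_before = 0.720
R_after = 1 − (1 − 0.720)^2 = 0.922
ΔR = 0.922 − 0.720 = 0.202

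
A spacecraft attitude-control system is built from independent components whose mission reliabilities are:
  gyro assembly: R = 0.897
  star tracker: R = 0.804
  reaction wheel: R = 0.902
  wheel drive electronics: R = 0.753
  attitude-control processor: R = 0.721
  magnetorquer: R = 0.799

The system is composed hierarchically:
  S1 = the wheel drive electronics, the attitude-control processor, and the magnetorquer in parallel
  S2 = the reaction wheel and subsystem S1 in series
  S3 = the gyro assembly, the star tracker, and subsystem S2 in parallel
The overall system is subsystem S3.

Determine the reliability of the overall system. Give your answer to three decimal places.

0.998

Parallel (wheel drive electronics, attitude-control processor, and magnetorquer): 1 − (1 − 0.75300)(1 − 0.72100)(1 − 0.79900) = 0.98615
Series (reaction wheel and [0.98615]): 0.90200 × 0.98615 = 0.88951
Parallel (gyro assembly, star tracker, and [0.88951]): 1 − (1 − 0.89700)(1 − 0.80400)(1 − 0.88951) = 0.998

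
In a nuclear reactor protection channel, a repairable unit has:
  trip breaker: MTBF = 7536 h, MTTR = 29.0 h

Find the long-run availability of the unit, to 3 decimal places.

0.996

A(trip breaker) = MTBF/(MTBF+MTTR) = 7536/(7536+29.0) = 0.996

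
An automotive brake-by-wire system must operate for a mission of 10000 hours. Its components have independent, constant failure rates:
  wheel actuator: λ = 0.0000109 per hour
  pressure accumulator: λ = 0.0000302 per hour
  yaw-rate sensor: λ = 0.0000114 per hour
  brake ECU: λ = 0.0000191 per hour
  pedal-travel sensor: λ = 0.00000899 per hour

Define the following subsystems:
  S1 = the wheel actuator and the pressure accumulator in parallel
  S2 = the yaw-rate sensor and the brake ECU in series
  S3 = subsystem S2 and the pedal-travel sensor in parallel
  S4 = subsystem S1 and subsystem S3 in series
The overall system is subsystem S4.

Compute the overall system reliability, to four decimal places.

0.9511

R(wheel actuator) = exp(−0.0000109 × 10000) = 0.896730
R(pressure accumulator) = exp(−0.0000302 × 10000) = 0.739338
R(yaw-rate sensor) = exp(−0.0000114 × 10000) = 0.892258
R(brake ECU) = exp(−0.0000191 × 10000) = 0.826133
R(pedal-travel sensor) = exp(−0.00000899 × 10000) = 0.914023
Parallel (wheel actuator and pressure accumulator): 1 − (1 − 0.896730)(1 − 0.739338) = 0.973081
Series (yaw-rate sensor and brake ECU): 0.892258 × 0.826133 = 0.737124
Parallel ([0.737124] and pedal-travel sensor): 1 − (1 − 0.737124)(1 − 0.914023) = 0.977399
Series ([0.973081] and [0.977399]): 0.973081 × 0.977399 = 0.9511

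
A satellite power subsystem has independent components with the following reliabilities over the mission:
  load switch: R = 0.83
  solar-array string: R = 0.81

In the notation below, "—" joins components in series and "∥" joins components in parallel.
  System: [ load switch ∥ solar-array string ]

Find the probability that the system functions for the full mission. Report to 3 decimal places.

Parallel (load switch and solar-array string): 1 − (1 − 0.83000)(1 − 0.81000) = 0.968

0.968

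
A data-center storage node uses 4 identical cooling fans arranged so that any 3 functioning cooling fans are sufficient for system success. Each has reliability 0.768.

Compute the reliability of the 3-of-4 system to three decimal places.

0.768

R = Σ_{i=3}^{4} C(4,i) p^i (1−p)^{4−i} with p = 0.768
C(4,3)·0.768^3·0.232^1 = 0.42037
C(4,4)·0.768^4·0.232^0 = 0.34789
Sum = 0.768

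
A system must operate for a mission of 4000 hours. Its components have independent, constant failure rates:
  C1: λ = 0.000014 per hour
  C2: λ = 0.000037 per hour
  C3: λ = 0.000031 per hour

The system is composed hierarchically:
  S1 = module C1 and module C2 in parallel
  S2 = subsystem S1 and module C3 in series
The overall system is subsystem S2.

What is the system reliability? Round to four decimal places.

0.8768

R(C1) = exp(−0.000014 × 4000) = 0.945539
R(C2) = exp(−0.000037 × 4000) = 0.862431
R(C3) = exp(−0.000031 × 4000) = 0.883380
Parallel (C1 and C2): 1 − (1 − 0.945539)(1 − 0.862431) = 0.992508
Series ([0.992508] and C3): 0.992508 × 0.883380 = 0.8768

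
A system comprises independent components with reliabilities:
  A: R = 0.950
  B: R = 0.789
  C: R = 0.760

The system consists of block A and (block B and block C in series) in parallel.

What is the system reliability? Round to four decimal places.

Series (B and C): 0.789000 × 0.760000 = 0.599640
Parallel (A and [0.599640]): 1 − (1 − 0.950000)(1 − 0.599640) = 0.9800

0.9800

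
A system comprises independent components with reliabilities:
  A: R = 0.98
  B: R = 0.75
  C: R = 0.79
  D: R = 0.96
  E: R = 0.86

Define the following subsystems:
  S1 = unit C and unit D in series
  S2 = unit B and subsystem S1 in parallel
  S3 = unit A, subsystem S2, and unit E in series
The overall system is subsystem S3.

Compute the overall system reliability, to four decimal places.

0.7919

Series (C and D): 0.790000 × 0.960000 = 0.758400
Parallel (B and [0.758400]): 1 − (1 − 0.750000)(1 − 0.758400) = 0.939600
Series (A, [0.939600], and E): 0.980000 × 0.939600 × 0.860000 = 0.7919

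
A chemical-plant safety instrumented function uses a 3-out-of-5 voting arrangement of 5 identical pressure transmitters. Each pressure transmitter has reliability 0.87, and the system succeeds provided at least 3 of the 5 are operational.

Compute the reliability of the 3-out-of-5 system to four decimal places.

0.9821

R = Σ_{i=3}^{5} C(5,i) p^i (1−p)^{5−i} with p = 0.87
C(5,3)·0.87^3·0.13^2 = 0.111287
C(5,4)·0.87^4·0.13^1 = 0.372383
C(5,5)·0.87^5·0.13^0 = 0.498421
Sum = 0.9821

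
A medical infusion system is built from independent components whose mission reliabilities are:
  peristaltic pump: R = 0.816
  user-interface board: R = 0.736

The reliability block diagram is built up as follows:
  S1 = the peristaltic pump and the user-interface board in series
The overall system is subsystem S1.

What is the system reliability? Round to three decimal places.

0.601

Series (peristaltic pump and user-interface board): 0.81600 × 0.73600 = 0.601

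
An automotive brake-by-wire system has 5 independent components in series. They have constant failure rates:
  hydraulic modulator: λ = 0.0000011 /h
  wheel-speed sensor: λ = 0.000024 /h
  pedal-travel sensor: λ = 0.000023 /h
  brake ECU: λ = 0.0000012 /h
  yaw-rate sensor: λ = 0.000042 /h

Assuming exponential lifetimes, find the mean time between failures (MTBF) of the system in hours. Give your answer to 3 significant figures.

Series of exponential components: λ_sys = Σ λ_i
λ_sys = 0.0000011 + 0.000024 + 0.000023 + 0.0000012 + 0.000042 = 9.1300e-05 /h
MTBF = 1 / λ_sys = 11000 h

11000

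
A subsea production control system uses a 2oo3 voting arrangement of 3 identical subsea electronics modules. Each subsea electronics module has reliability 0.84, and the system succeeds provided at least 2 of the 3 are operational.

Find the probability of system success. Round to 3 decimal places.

0.931

R = Σ_{i=2}^{3} C(3,i) p^i (1−p)^{3−i} with p = 0.84
C(3,2)·0.84^2·0.16^1 = 0.33869
C(3,3)·0.84^3·0.16^0 = 0.59270
Sum = 0.931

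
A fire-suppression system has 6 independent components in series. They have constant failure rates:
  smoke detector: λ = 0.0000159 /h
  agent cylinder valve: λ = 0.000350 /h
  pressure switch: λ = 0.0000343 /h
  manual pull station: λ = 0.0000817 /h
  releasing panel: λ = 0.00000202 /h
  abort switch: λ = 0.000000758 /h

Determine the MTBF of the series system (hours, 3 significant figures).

Series of exponential components: λ_sys = Σ λ_i
λ_sys = 0.0000159 + 0.000350 + 0.0000343 + 0.0000817 + 0.00000202 + 0.000000758 = 4.8468e-04 /h
MTBF = 1 / λ_sys = 2060 h

2060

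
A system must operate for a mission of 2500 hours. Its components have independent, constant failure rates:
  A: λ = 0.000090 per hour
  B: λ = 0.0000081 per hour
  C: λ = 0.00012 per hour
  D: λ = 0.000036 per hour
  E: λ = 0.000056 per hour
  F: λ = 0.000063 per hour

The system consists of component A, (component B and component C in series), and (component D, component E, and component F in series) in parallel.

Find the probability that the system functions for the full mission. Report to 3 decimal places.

R(A) = exp(−0.000090 × 2500) = 0.79852
R(B) = exp(−0.0000081 × 2500) = 0.97995
R(C) = exp(−0.00012 × 2500) = 0.74082
R(D) = exp(−0.000036 × 2500) = 0.91393
R(E) = exp(−0.000056 × 2500) = 0.86936
R(F) = exp(−0.000063 × 2500) = 0.85428
Series (B and C): 0.97995 × 0.74082 = 0.72597
Series (D, E, and F): 0.91393 × 0.86936 × 0.85428 = 0.67875
Parallel (A, [0.72597], and [0.67875]): 1 − (1 − 0.79852)(1 − 0.72597)(1 − 0.67875) = 0.982

0.982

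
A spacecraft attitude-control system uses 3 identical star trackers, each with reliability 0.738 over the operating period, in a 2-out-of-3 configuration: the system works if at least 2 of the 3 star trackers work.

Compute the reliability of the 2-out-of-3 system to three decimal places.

R = Σ_{i=2}^{3} C(3,i) p^i (1−p)^{3−i} with p = 0.738
C(3,2)·0.738^2·0.262^1 = 0.42809
C(3,3)·0.738^3·0.262^0 = 0.40195
Sum = 0.830

0.830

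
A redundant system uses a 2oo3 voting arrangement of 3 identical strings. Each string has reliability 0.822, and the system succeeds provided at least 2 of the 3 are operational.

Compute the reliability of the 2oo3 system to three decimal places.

R = Σ_{i=2}^{3} C(3,i) p^i (1−p)^{3−i} with p = 0.822
C(3,2)·0.822^2·0.178^1 = 0.36082
C(3,3)·0.822^3·0.178^0 = 0.55541
Sum = 0.916

0.916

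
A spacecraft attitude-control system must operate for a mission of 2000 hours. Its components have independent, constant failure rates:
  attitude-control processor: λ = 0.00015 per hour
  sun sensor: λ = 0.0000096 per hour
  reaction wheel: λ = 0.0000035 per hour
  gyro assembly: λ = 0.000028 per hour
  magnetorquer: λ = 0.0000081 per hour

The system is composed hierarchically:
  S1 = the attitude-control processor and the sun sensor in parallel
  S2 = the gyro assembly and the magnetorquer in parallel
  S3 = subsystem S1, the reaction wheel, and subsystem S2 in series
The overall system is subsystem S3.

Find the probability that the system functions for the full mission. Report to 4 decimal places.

0.9873

R(attitude-control processor) = exp(−0.00015 × 2000) = 0.740818
R(sun sensor) = exp(−0.0000096 × 2000) = 0.980983
R(reaction wheel) = exp(−0.0000035 × 2000) = 0.993024
R(gyro assembly) = exp(−0.000028 × 2000) = 0.945539
R(magnetorquer) = exp(−0.0000081 × 2000) = 0.983931
Parallel (attitude-control processor and sun sensor): 1 − (1 − 0.740818)(1 − 0.980983) = 0.995071
Parallel (gyro assembly and magnetorquer): 1 − (1 − 0.945539)(1 − 0.983931) = 0.999125
Series ([0.995071], reaction wheel, and [0.999125]): 0.995071 × 0.993024 × 0.999125 = 0.9873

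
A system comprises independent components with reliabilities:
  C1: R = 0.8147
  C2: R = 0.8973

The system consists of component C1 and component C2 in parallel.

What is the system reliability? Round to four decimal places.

0.9810

Parallel (C1 and C2): 1 − (1 − 0.814700)(1 − 0.897300) = 0.9810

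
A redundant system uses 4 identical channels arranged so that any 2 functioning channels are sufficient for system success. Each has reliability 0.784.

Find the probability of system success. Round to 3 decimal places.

0.966

R = Σ_{i=2}^{4} C(4,i) p^i (1−p)^{4−i} with p = 0.784
C(4,2)·0.784^2·0.216^2 = 0.17206
C(4,3)·0.784^3·0.216^1 = 0.41635
C(4,4)·0.784^4·0.216^0 = 0.37780
Sum = 0.966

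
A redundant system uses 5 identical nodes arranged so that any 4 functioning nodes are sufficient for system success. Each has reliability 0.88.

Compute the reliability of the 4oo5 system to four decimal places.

0.8875

R = Σ_{i=4}^{5} C(5,i) p^i (1−p)^{5−i} with p = 0.88
C(5,4)·0.88^4·0.12^1 = 0.359817
C(5,5)·0.88^5·0.12^0 = 0.527732
Sum = 0.8875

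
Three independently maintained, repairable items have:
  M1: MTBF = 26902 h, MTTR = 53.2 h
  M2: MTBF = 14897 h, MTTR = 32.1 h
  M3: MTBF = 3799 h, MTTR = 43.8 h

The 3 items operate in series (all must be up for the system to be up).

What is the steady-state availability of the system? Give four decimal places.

A(M1) = MTBF/(MTBF+MTTR) = 26902/(26902+53.2) = 0.998026
A(M2) = MTBF/(MTBF+MTTR) = 14897/(14897+32.1) = 0.997850
A(M3) = MTBF/(MTBF+MTTR) = 3799/(3799+43.8) = 0.988602
Series availability: 0.998026 × 0.997850 × 0.988602 = 0.9845

0.9845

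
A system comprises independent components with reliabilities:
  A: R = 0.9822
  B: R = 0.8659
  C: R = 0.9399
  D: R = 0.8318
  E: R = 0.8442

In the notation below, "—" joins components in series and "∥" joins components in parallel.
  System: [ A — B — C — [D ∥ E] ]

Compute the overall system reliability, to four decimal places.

0.7784

Parallel (D and E): 1 − (1 − 0.831800)(1 − 0.844200) = 0.973794
Series (A, B, C, and [0.973794]): 0.982200 × 0.865900 × 0.939900 × 0.973794 = 0.7784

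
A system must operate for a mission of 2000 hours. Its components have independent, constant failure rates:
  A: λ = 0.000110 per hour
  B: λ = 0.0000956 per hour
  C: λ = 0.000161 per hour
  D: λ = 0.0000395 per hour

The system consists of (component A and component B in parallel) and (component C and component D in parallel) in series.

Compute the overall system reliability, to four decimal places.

R(A) = exp(−0.000110 × 2000) = 0.802519
R(B) = exp(−0.0000956 × 2000) = 0.825967
R(C) = exp(−0.000161 × 2000) = 0.724698
R(D) = exp(−0.0000395 × 2000) = 0.924040
Parallel (A and B): 1 − (1 − 0.802519)(1 − 0.825967) = 0.965632
Parallel (C and D): 1 − (1 − 0.724698)(1 − 0.924040) = 0.979088
Series ([0.965632] and [0.979088]): 0.965632 × 0.979088 = 0.9454

0.9454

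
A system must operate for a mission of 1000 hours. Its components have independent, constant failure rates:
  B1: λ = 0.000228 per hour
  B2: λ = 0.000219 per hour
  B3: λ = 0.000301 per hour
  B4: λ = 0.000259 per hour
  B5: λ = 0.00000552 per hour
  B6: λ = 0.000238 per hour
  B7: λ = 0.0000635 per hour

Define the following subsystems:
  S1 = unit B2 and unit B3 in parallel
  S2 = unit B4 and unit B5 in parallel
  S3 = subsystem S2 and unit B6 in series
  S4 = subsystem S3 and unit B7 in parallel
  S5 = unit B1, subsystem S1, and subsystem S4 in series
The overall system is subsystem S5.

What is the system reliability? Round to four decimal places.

0.7455

R(B1) = exp(−0.000228 × 1000) = 0.796124
R(B2) = exp(−0.000219 × 1000) = 0.803322
R(B3) = exp(−0.000301 × 1000) = 0.740078
R(B4) = exp(−0.000259 × 1000) = 0.771823
R(B5) = exp(−0.00000552 × 1000) = 0.994495
R(B6) = exp(−0.000238 × 1000) = 0.788203
R(B7) = exp(−0.0000635 × 1000) = 0.938474
Parallel (B2 and B3): 1 − (1 − 0.803322)(1 − 0.740078) = 0.948879
Parallel (B4 and B5): 1 − (1 − 0.771823)(1 − 0.994495) = 0.998744
Series ([0.998744] and B6): 0.998744 × 0.788203 = 0.787213
Parallel ([0.787213] and B7): 1 − (1 − 0.787213)(1 − 0.938474) = 0.986908
Series (B1, [0.948879], and [0.986908]): 0.796124 × 0.948879 × 0.986908 = 0.7455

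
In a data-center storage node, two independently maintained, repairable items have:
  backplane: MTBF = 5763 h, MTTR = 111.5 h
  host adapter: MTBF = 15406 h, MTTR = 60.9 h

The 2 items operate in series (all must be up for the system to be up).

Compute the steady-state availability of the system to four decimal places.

0.9772

A(backplane) = MTBF/(MTBF+MTTR) = 5763/(5763+111.5) = 0.981020
A(host adapter) = MTBF/(MTBF+MTTR) = 15406/(15406+60.9) = 0.996063
Series availability: 0.981020 × 0.996063 = 0.9772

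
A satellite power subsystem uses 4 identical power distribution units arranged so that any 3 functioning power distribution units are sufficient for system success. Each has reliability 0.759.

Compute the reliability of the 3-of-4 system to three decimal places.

0.753

R = Σ_{i=3}^{4} C(4,i) p^i (1−p)^{4−i} with p = 0.759
C(4,3)·0.759^3·0.241^1 = 0.42150
C(4,4)·0.759^4·0.241^0 = 0.33187
Sum = 0.753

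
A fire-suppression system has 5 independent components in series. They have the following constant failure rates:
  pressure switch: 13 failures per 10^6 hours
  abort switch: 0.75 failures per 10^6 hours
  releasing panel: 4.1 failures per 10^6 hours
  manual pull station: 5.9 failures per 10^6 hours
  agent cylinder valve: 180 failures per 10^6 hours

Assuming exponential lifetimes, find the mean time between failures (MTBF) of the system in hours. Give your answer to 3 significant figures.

Series of exponential components: λ_sys = Σ λ_i
λ_sys = 0.000013 + 0.00000075 + 0.0000041 + 0.0000059 + 0.00018 = 2.0375e-04 /h
MTBF = 1 / λ_sys = 4910 h

4910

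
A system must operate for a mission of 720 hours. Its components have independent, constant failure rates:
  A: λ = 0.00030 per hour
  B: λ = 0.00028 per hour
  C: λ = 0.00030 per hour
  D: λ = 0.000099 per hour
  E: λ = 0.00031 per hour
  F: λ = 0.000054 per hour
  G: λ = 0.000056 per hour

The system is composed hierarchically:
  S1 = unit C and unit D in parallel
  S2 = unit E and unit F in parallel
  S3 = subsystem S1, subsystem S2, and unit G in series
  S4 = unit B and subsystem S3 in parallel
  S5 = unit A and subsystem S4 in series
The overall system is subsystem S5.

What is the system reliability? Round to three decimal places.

0.797

R(A) = exp(−0.00030 × 720) = 0.80574
R(B) = exp(−0.00028 × 720) = 0.81742
R(C) = exp(−0.00030 × 720) = 0.80574
R(D) = exp(−0.000099 × 720) = 0.93120
R(E) = exp(−0.00031 × 720) = 0.79995
R(F) = exp(−0.000054 × 720) = 0.96187
R(G) = exp(−0.000056 × 720) = 0.96048
Parallel (C and D): 1 − (1 − 0.80574)(1 − 0.93120) = 0.98663
Parallel (E and F): 1 − (1 − 0.79995)(1 − 0.96187) = 0.99237
Series ([0.98663], [0.99237], and G): 0.98663 × 0.99237 × 0.96048 = 0.94041
Parallel (B and [0.94041]): 1 − (1 − 0.81742)(1 − 0.94041) = 0.98912
Series (A and [0.98912]): 0.80574 × 0.98912 = 0.797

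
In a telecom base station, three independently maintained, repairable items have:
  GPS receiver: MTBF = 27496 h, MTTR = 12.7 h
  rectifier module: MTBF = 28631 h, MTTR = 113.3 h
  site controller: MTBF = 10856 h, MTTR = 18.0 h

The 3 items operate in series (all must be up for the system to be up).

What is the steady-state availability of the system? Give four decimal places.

A(GPS receiver) = MTBF/(MTBF+MTTR) = 27496/(27496+12.7) = 0.999538
A(rectifier module) = MTBF/(MTBF+MTTR) = 28631/(28631+113.3) = 0.996058
A(site controller) = MTBF/(MTBF+MTTR) = 10856/(10856+18.0) = 0.998345
Series availability: 0.999538 × 0.996058 × 0.998345 = 0.9940

0.9940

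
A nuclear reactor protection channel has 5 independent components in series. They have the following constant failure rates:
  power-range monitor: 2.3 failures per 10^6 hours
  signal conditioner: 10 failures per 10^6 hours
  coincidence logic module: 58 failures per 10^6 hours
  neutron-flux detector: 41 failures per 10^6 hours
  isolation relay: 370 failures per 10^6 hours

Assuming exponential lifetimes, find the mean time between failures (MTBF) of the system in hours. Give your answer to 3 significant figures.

Series of exponential components: λ_sys = Σ λ_i
λ_sys = 0.0000023 + 0.000010 + 0.000058 + 0.000041 + 0.00037 = 4.8130e-04 /h
MTBF = 1 / λ_sys = 2080 h

2080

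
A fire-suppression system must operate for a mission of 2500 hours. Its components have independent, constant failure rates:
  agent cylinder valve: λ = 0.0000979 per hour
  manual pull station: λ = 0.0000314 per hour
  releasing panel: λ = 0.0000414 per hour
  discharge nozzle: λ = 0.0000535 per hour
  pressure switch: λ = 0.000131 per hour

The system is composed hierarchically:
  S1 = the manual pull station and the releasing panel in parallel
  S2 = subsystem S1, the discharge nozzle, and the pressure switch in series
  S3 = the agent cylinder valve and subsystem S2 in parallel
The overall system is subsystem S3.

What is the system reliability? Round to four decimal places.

0.9188

R(agent cylinder valve) = exp(−0.0000979 × 2500) = 0.782900
R(manual pull station) = exp(−0.0000314 × 2500) = 0.924502
R(releasing panel) = exp(−0.0000414 × 2500) = 0.901676
R(discharge nozzle) = exp(−0.0000535 × 2500) = 0.874809
R(pressure switch) = exp(−0.000131 × 2500) = 0.720723
Parallel (manual pull station and releasing panel): 1 − (1 − 0.924502)(1 − 0.901676) = 0.992577
Series ([0.992577], discharge nozzle, and pressure switch): 0.992577 × 0.874809 × 0.720723 = 0.625815
Parallel (agent cylinder valve and [0.625815]): 1 − (1 − 0.782900)(1 − 0.625815) = 0.9188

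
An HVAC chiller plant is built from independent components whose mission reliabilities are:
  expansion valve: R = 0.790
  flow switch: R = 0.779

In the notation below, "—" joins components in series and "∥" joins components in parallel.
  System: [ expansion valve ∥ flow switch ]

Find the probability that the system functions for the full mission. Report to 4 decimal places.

0.9536

Parallel (expansion valve and flow switch): 1 − (1 − 0.790000)(1 − 0.779000) = 0.9536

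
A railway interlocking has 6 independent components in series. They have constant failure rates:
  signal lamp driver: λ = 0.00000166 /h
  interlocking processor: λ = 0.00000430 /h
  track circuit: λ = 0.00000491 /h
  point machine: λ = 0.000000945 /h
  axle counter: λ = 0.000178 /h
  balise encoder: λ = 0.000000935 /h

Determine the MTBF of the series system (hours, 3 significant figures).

Series of exponential components: λ_sys = Σ λ_i
λ_sys = 0.00000166 + 0.00000430 + 0.00000491 + 0.000000945 + 0.000178 + 0.000000935 = 1.9075e-04 /h
MTBF = 1 / λ_sys = 5240 h

5240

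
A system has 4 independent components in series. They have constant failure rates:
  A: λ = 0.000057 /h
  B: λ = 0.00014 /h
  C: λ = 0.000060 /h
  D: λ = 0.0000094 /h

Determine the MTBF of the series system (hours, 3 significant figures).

Series of exponential components: λ_sys = Σ λ_i
λ_sys = 0.000057 + 0.00014 + 0.000060 + 0.0000094 = 2.6640e-04 /h
MTBF = 1 / λ_sys = 3750 h

3750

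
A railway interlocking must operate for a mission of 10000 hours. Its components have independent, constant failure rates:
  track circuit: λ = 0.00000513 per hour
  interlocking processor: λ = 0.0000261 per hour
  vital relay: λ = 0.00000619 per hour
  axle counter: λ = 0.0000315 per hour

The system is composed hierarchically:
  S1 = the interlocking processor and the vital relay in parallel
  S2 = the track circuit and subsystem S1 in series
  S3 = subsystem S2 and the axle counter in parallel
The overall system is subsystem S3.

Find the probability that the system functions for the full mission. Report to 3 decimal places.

R(track circuit) = exp(−0.00000513 × 10000) = 0.94999
R(interlocking processor) = exp(−0.0000261 × 10000) = 0.77028
R(vital relay) = exp(−0.00000619 × 10000) = 0.93998
R(axle counter) = exp(−0.0000315 × 10000) = 0.72979
Parallel (interlocking processor and vital relay): 1 − (1 − 0.77028)(1 − 0.93998) = 0.98621
Series (track circuit and [0.98621]): 0.94999 × 0.98621 = 0.93689
Parallel ([0.93689] and axle counter): 1 − (1 − 0.93689)(1 − 0.72979) = 0.983

0.983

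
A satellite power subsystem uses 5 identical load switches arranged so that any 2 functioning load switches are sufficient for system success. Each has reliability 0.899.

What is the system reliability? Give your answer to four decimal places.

R = Σ_{i=2}^{5} C(5,i) p^i (1−p)^{5−i} with p = 0.899
C(5,2)·0.899^2·0.101^3 = 0.008327
C(5,3)·0.899^3·0.101^2 = 0.074118
C(5,4)·0.899^4·0.101^1 = 0.329860
C(5,5)·0.899^5·0.101^0 = 0.587217
Sum = 0.9995

0.9995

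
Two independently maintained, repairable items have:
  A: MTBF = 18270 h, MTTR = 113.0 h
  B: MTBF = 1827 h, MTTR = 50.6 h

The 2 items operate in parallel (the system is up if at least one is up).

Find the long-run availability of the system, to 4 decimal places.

A(A) = MTBF/(MTBF+MTTR) = 18270/(18270+113.0) = 0.993853
A(B) = MTBF/(MTBF+MTTR) = 1827/(1827+50.6) = 0.973051
Parallel availability: 1 − (1 − 0.993853)(1 − 0.973051) = 0.9998

0.9998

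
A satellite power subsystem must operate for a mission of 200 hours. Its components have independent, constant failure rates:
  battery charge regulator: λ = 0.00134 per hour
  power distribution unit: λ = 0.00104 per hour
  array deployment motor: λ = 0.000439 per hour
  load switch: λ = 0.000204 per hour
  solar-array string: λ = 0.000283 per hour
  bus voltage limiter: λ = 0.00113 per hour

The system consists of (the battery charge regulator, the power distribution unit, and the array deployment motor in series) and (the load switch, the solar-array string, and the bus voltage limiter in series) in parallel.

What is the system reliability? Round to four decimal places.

0.8809

R(battery charge regulator) = exp(−0.00134 × 200) = 0.764908
R(power distribution unit) = exp(−0.00104 × 200) = 0.812207
R(array deployment motor) = exp(−0.000439 × 200) = 0.915944
R(load switch) = exp(−0.000204 × 200) = 0.960021
R(solar-array string) = exp(−0.000283 × 200) = 0.944972
R(bus voltage limiter) = exp(−0.00113 × 200) = 0.797718
Series (battery charge regulator, power distribution unit, and array deployment motor): 0.764908 × 0.812207 × 0.915944 = 0.569043
Series (load switch, solar-array string, and bus voltage limiter): 0.960021 × 0.944972 × 0.797718 = 0.723684
Parallel ([0.569043] and [0.723684]): 1 − (1 − 0.569043)(1 − 0.723684) = 0.8809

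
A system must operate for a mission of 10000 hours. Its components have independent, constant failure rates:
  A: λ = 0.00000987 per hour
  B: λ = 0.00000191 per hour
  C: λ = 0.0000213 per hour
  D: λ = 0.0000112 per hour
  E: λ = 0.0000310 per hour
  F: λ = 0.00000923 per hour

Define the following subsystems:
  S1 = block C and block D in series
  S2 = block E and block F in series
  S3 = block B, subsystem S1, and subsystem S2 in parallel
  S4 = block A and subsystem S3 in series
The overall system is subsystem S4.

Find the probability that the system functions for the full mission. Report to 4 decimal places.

R(A) = exp(−0.00000987 × 10000) = 0.906014
R(B) = exp(−0.00000191 × 10000) = 0.981081
R(C) = exp(−0.0000213 × 10000) = 0.808156
R(D) = exp(−0.0000112 × 10000) = 0.894044
R(E) = exp(−0.0000310 × 10000) = 0.733447
R(F) = exp(−0.00000923 × 10000) = 0.911832
Series (C and D): 0.808156 × 0.894044 = 0.722527
Series (E and F): 0.733447 × 0.911832 = 0.668780
Parallel (B, [0.722527], and [0.668780]): 1 − (1 − 0.981081)(1 − 0.722527)(1 − 0.668780) = 0.998261
Series (A and [0.998261]): 0.906014 × 0.998261 = 0.9044

0.9044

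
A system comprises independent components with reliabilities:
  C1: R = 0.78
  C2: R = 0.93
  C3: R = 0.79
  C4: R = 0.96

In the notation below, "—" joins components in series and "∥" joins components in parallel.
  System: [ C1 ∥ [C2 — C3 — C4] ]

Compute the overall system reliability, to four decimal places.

0.9352

Series (C2, C3, and C4): 0.930000 × 0.790000 × 0.960000 = 0.705312
Parallel (C1 and [0.705312]): 1 − (1 − 0.780000)(1 − 0.705312) = 0.9352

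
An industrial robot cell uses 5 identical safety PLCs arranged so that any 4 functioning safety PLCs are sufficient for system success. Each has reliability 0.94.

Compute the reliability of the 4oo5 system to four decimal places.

0.9681

R = Σ_{i=4}^{5} C(5,i) p^i (1−p)^{5−i} with p = 0.94
C(5,4)·0.94^4·0.06^1 = 0.234225
C(5,5)·0.94^5·0.06^0 = 0.733904
Sum = 0.9681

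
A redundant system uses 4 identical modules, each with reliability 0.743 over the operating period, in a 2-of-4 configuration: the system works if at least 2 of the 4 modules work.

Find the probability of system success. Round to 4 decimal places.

0.9452

R = Σ_{i=2}^{4} C(4,i) p^i (1−p)^{4−i} with p = 0.743
C(4,2)·0.743^2·0.257^2 = 0.218774
C(4,3)·0.743^3·0.257^1 = 0.421657
C(4,4)·0.743^4·0.257^0 = 0.304758
Sum = 0.9452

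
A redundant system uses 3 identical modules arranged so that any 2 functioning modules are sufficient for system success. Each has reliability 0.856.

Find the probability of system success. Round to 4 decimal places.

R = Σ_{i=2}^{3} C(3,i) p^i (1−p)^{3−i} with p = 0.856
C(3,2)·0.856^2·0.144^1 = 0.316542
C(3,3)·0.856^3·0.144^0 = 0.627222
Sum = 0.9438

0.9438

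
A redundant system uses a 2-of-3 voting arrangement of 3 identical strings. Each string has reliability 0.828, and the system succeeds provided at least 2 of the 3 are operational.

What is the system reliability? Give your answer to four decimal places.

0.9214

R = Σ_{i=2}^{3} C(3,i) p^i (1−p)^{3−i} with p = 0.828
C(3,2)·0.828^2·0.172^1 = 0.353761
C(3,3)·0.828^3·0.172^0 = 0.567664
Sum = 0.9214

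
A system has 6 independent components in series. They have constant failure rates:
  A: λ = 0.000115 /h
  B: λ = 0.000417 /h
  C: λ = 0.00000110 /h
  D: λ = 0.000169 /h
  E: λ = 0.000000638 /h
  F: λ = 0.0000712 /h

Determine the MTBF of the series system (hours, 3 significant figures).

1290

Series of exponential components: λ_sys = Σ λ_i
λ_sys = 0.000115 + 0.000417 + 0.00000110 + 0.000169 + 0.000000638 + 0.0000712 = 7.7394e-04 /h
MTBF = 1 / λ_sys = 1290 h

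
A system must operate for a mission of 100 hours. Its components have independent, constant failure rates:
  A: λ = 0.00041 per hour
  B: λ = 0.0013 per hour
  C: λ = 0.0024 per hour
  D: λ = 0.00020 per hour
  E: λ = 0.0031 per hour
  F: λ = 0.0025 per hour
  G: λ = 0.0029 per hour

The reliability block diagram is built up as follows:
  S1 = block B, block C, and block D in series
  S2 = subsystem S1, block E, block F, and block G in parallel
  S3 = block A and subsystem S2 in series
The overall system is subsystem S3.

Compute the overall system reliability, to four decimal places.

0.9552

R(A) = exp(−0.00041 × 100) = 0.959829
R(B) = exp(−0.0013 × 100) = 0.878095
R(C) = exp(−0.0024 × 100) = 0.786628
R(D) = exp(−0.00020 × 100) = 0.980199
R(E) = exp(−0.0031 × 100) = 0.733447
R(F) = exp(−0.0025 × 100) = 0.778801
R(G) = exp(−0.0029 × 100) = 0.748264
Series (B, C, and D): 0.878095 × 0.786628 × 0.980199 = 0.677057
Parallel ([0.677057], E, F, and G): 1 − (1 − 0.677057)(1 − 0.733447)(1 − 0.778801)(1 − 0.748264) = 0.995207
Series (A and [0.995207]): 0.959829 × 0.995207 = 0.9552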